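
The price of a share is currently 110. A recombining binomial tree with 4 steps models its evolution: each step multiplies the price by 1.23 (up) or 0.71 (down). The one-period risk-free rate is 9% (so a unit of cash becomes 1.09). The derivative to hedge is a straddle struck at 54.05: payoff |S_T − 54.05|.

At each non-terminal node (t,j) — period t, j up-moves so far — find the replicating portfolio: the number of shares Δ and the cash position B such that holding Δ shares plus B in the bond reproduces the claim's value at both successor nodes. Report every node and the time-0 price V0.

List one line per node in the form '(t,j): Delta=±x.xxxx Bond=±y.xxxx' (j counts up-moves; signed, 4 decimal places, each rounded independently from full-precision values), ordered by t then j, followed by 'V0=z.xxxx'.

(0,0): Delta=0.9651 Bond=-33.8004
(1,0): Delta=0.8468 Bond=-27.6009
(1,1): Delta=0.9902 Bond=-40.2472
(2,0): Delta=0.3877 Bond=-4.6303
(2,1): Delta=0.9444 Bond=-39.4631
(2,2): Delta=1.0000 Bond=-45.4928
(3,0): Delta=-1.0000 Bond=49.5872
(3,1): Delta=0.6828 Bond=-25.1753
(3,2): Delta=1.0000 Bond=-49.5872
(3,3): Delta=1.0000 Bond=-49.5872
V0=72.3585

Under the risk-neutral measure, an up-move has probability p* = (R−d)/(u−d) = 0.7308 and values discount at R = 1.09.
At expiry t=4: V(4,0)=26.0972, V(4,1)=5.6246, V(4,2)=29.8418, V(4,3)=91.2837, V(4,4)=197.7253
  t=3,j=0: stock 39.3702 → up 48.4254 (V=5.6246), down 27.9528 (V=26.0972). Price 10.2169; hedge Δ=-1.0000, bond B=49.5872.
  t=3,j=1: stock 68.2047 → up 83.8918 (V=29.8418), down 48.4254 (V=5.6246). Price 21.3962; hedge Δ=0.6828, bond B=-25.1753.
  t=3,j=2: stock 118.1575 → up 145.3337 (V=91.2837), down 83.8918 (V=29.8418). Price 68.5703; hedge Δ=1.0000, bond B=-49.5872.
  t=3,j=3: stock 204.6954 → up 251.7753 (V=197.7253), down 145.3337 (V=91.2837). Price 155.1082; hedge Δ=1.0000, bond B=-49.5872.
  t=2,j=0: stock 55.4510 → up 68.2047 (V=21.3962), down 39.3702 (V=10.2169). Price 16.8682; hedge Δ=0.3877, bond B=-4.6303.
  t=2,j=1: stock 96.0630 → up 118.1575 (V=68.5703), down 68.2047 (V=21.3962). Price 51.2565; hedge Δ=0.9444, bond B=-39.4631.
  t=2,j=2: stock 166.4190 → up 204.6954 (V=155.1082), down 118.1575 (V=68.5703). Price 120.9262; hedge Δ=1.0000, bond B=-45.4928.
  t=1,j=0: stock 78.1000 → up 96.0630 (V=51.2565), down 55.4510 (V=16.8682). Price 38.5304; hedge Δ=0.8468, bond B=-27.6009.
  t=1,j=1: stock 135.3000 → up 166.4190 (V=120.9262), down 96.0630 (V=51.2565). Price 93.7330; hedge Δ=0.9902, bond B=-40.2472.
  t=0,j=0: stock 110.0000 → up 135.3000 (V=93.7330), down 78.1000 (V=38.5304). Price 72.3585; hedge Δ=0.9651, bond B=-33.8004.
The time-0 hedge costs 72.3585, which is the no-arbitrage price.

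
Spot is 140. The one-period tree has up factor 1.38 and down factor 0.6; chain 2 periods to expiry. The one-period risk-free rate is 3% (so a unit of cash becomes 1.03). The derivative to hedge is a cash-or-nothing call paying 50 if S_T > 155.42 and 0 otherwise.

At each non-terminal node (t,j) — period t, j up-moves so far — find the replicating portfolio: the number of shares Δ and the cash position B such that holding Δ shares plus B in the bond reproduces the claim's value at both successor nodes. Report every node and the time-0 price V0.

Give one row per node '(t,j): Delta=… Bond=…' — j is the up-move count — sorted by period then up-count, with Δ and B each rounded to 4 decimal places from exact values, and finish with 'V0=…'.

(0,0): Delta=0.2451 Bond=-19.9860
(1,0): Delta=0.0000 Bond=0.0000
(1,1): Delta=0.3318 Bond=-37.3413
V0=14.3233

Since d<R<u, set p* = (R−d)/(u−d) = 0.5513; price each node as the discounted p*-expectation of its children.
Payoff layer (t=2): V(2,0)=0.0000, V(2,1)=0.0000, V(2,2)=50.0000
Node (1,0) S=84.0000: V=(p*·0.0000+(1−p*)·0.0000)/1.03=0.0000; Δ=(0.0000−0.0000)/(115.9200−50.4000)=0.0000; B=V−Δ·S=0.0000
Node (1,1) S=193.2000: V=(p*·50.0000+(1−p*)·0.0000)/1.03=26.7613; Δ=(50.0000−0.0000)/(266.6160−115.9200)=0.3318; B=V−Δ·S=-37.3413
Node (0,0) S=140.0000: V=(p*·26.7613+(1−p*)·0.0000)/1.03=14.3233; Δ=(26.7613−0.0000)/(193.2000−84.0000)=0.2451; B=V−Δ·S=-19.9860
Self-financing check: at every node Δ·S+B equals the discounted successor values.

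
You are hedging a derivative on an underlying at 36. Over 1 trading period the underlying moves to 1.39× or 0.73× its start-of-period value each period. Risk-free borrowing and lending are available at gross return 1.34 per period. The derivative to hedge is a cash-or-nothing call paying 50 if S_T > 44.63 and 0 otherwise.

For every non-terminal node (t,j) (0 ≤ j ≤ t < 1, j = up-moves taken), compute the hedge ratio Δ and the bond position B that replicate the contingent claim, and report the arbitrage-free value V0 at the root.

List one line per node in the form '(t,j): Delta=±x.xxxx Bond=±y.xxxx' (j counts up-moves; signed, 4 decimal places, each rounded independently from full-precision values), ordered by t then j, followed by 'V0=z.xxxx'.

(0,0): Delta=2.1044 Bond=-41.2709
V0=34.4867

Under the risk-neutral measure, an up-move has probability p* = (R−d)/(u−d) = 0.9242 and values discount at R = 1.34.
At expiry t=1: V(1,0)=0.0000, V(1,1)=50.0000
(0,0): S=36.0000. Δ = (V_up−V_dn)/(S_up−S_dn) = (50.0000−0.0000)/(50.0400−26.2800) = 2.1044. V = [p*·50.0000 + (1−p*)·0.0000]/1.34 = 34.4867. B = V − Δ·S = -41.2709.
Self-financing check: at every node Δ·S+B equals the discounted successor values.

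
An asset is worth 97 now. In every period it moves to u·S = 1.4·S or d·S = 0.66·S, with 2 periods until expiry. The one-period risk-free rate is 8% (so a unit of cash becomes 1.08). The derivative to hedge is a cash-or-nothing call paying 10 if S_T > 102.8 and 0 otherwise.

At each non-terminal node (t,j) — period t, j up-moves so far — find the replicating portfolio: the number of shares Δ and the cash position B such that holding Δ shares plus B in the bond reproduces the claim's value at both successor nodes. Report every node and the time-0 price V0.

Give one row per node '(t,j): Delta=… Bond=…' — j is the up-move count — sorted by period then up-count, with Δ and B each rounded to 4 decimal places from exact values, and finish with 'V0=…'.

The replicating-portfolio and risk-neutral prices coincide; use p* = (1.08−0.66)/(1.4−0.66) = 0.5676 for the latter.
Terminal payoffs: V(2,0)=0.0000, V(2,1)=0.0000, V(2,2)=10.0000
(1,0): S=64.0200. Δ = (V_up−V_dn)/(S_up−S_dn) = (0.0000−0.0000)/(89.6280−42.2532) = 0.0000. V = [p*·0.0000 + (1−p*)·0.0000]/1.08 = 0.0000. B = V − Δ·S = 0.0000.
(1,1): S=135.8000. Δ = (V_up−V_dn)/(S_up−S_dn) = (10.0000−0.0000)/(190.1200−89.6280) = 0.0995. V = [p*·10.0000 + (1−p*)·0.0000]/1.08 = 5.2553. B = V − Δ·S = -8.2583.
(0,0): S=97.0000. Δ = (V_up−V_dn)/(S_up−S_dn) = (5.2553−0.0000)/(135.8000−64.0200) = 0.0732. V = [p*·5.2553 + (1−p*)·0.0000]/1.08 = 2.7618. B = V − Δ·S = -4.3399.
Self-financing check: at every node Δ·S+B equals the discounted successor values.

(0,0): Delta=0.0732 Bond=-4.3399
(1,0): Delta=0.0000 Bond=0.0000
(1,1): Delta=0.0995 Bond=-8.2583
V0=2.7618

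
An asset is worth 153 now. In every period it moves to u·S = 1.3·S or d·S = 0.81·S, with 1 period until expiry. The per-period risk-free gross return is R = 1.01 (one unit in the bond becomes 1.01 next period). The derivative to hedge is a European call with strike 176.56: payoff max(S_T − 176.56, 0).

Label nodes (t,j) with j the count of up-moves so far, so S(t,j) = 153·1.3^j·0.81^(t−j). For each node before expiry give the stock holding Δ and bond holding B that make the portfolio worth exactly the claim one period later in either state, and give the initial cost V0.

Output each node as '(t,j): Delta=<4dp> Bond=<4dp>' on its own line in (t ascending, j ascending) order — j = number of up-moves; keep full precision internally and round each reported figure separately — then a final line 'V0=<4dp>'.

No-arbitrage ⇒ martingale measure with p* = (R−d)/(u−d) = 0.4082.
At expiry t=1: V(1,0)=0.0000, V(1,1)=22.3400
Node (0,0) S=153.0000: V=(p*·22.3400+(1−p*)·0.0000)/1.01=9.0281; Δ=(22.3400−0.0000)/(198.9000−123.9300)=0.2980; B=V−Δ·S=-36.5638
Self-financing check: at every node Δ·S+B equals the discounted successor values.

(0,0): Delta=0.2980 Bond=-36.5638
V0=9.0281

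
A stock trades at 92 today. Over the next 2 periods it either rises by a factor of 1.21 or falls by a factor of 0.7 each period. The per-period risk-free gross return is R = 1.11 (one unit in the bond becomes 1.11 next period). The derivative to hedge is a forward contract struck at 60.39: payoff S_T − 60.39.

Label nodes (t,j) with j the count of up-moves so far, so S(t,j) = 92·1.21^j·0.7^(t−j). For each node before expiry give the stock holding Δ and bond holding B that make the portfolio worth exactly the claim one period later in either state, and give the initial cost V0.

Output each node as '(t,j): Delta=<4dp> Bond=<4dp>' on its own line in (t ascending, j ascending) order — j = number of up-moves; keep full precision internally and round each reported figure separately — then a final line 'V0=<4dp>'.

Since d<R<u, set p* = (R−d)/(u−d) = 0.8039; price each node as the discounted p*-expectation of its children.
Terminal values V(2,·): V(2,0)=-15.3100, V(2,1)=17.5340, V(2,2)=74.3072
Node (1,0) S=64.4000: V=(p*·17.5340+(1−p*)·-15.3100)/1.11=9.9946; Δ=(17.5340−-15.3100)/(77.9240−45.0800)=1.0000; B=V−Δ·S=-54.4054
Node (1,1) S=111.3200: V=(p*·74.3072+(1−p*)·17.5340)/1.11=56.9146; Δ=(74.3072−17.5340)/(134.6972−77.9240)=1.0000; B=V−Δ·S=-54.4054
Node (0,0) S=92.0000: V=(p*·56.9146+(1−p*)·9.9946)/1.11=42.9861; Δ=(56.9146−9.9946)/(111.3200−64.4000)=1.0000; B=V−Δ·S=-49.0139
Root portfolio cost Δ·92+B reproduces V0=42.9861.

(0,0): Delta=1.0000 Bond=-49.0139
(1,0): Delta=1.0000 Bond=-54.4054
(1,1): Delta=1.0000 Bond=-54.4054
V0=42.9861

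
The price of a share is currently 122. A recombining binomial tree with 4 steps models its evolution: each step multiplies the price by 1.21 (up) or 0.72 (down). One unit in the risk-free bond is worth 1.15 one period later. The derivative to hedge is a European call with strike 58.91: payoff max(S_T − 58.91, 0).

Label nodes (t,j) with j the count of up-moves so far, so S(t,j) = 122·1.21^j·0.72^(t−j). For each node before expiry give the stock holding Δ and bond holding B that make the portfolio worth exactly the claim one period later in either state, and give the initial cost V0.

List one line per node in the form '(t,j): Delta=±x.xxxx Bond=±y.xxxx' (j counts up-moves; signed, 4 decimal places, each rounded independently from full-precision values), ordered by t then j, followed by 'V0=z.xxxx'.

The replicating-portfolio and risk-neutral prices coincide; use p* = (1.15−0.72)/(1.21−0.72) = 0.8776 for the latter.
Terminal payoffs: V(4,0)=0.0000, V(4,1)=0.0000, V(4,2)=33.6867, V(4,3)=96.7039, V(4,4)=202.6078
  t=3,j=0: stock 45.5363 → up 55.0989 (V=0.0000), down 32.7861 (V=0.0000). Price 0.0000; hedge Δ=0.0000, bond B=0.0000.
  t=3,j=1: stock 76.5262 → up 92.5967 (V=33.6867), down 55.0989 (V=0.0000). Price 25.7059; hedge Δ=0.8984, bond B=-43.0425.
  t=3,j=2: stock 128.6065 → up 155.6139 (V=96.7039), down 92.5967 (V=33.6867). Price 77.3805; hedge Δ=1.0000, bond B=-51.2261.
  t=3,j=3: stock 216.1304 → up 261.5178 (V=202.6078), down 155.6139 (V=96.7039). Price 164.9044; hedge Δ=1.0000, bond B=-51.2261.
  t=2,j=0: stock 63.2448 → up 76.5262 (V=25.7059), down 45.5363 (V=0.0000). Price 19.6159; hedge Δ=0.8295, bond B=-32.8452.
  t=2,j=1: stock 106.2864 → up 128.6065 (V=77.3805), down 76.5262 (V=25.7059). Price 61.7852; hedge Δ=0.9922, bond B=-43.6731.
  t=2,j=2: stock 178.6202 → up 216.1304 (V=164.9044), down 128.6065 (V=77.3805). Price 134.0758; hedge Δ=1.0000, bond B=-44.5444.
  t=1,j=0: stock 87.8400 → up 106.2864 (V=61.7852), down 63.2448 (V=19.6159). Price 49.2362; hedge Δ=0.9797, bond B=-36.8236.
  t=1,j=1: stock 147.6200 → up 178.6202 (V=134.0758), down 106.2864 (V=61.7852). Price 108.8903; hedge Δ=0.9994, bond B=-38.6415.
  t=0,j=0: stock 122.0000 → up 147.6200 (V=108.8903), down 87.8400 (V=49.2362). Price 88.3354; hedge Δ=0.9979, bond B=-33.4077.
Root portfolio cost Δ·122+B reproduces V0=88.3354.

(0,0): Delta=0.9979 Bond=-33.4077
(1,0): Delta=0.9797 Bond=-36.8236
(1,1): Delta=0.9994 Bond=-38.6415
(2,0): Delta=0.8295 Bond=-32.8452
(2,1): Delta=0.9922 Bond=-43.6731
(2,2): Delta=1.0000 Bond=-44.5444
(3,0): Delta=0.0000 Bond=0.0000
(3,1): Delta=0.8984 Bond=-43.0425
(3,2): Delta=1.0000 Bond=-51.2261
(3,3): Delta=1.0000 Bond=-51.2261
V0=88.3354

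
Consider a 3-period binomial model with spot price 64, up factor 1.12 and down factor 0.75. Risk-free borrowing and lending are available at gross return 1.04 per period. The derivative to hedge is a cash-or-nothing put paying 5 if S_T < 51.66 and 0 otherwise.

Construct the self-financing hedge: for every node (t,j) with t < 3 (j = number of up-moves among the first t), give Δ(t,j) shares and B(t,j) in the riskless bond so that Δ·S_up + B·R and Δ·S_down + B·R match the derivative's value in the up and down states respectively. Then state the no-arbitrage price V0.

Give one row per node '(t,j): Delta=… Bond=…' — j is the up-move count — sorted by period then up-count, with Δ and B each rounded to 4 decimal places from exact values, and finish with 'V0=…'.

(0,0): Delta=-0.0662 Bond=4.7682
(1,0): Delta=-0.2122 Bond=11.9672
(1,1): Delta=-0.0392 Bond=3.0256
(2,0): Delta=0.0000 Bond=4.8077
(2,1): Delta=-0.2514 Bond=14.5530
(2,2): Delta=0.0000 Bond=0.0000
V0=0.5335

Risk-neutral probability p* = (R−d)/(u−d) = (1.04−0.75)/(1.12−0.75) = 0.7838.
Payoff layer (t=3): V(3,0)=5.0000, V(3,1)=5.0000, V(3,2)=0.0000, V(3,3)=0.0000
  t=2,j=0: stock 36.0000 → up 40.3200 (V=5.0000), down 27.0000 (V=5.0000). Price 4.8077; hedge Δ=0.0000, bond B=4.8077.
  t=2,j=1: stock 53.7600 → up 60.2112 (V=0.0000), down 40.3200 (V=5.0000). Price 1.0395; hedge Δ=-0.2514, bond B=14.5530.
  t=2,j=2: stock 80.2816 → up 89.9154 (V=0.0000), down 60.2112 (V=0.0000). Price 0.0000; hedge Δ=0.0000, bond B=0.0000.
  t=1,j=0: stock 48.0000 → up 53.7600 (V=1.0395), down 36.0000 (V=4.8077). Price 1.7829; hedge Δ=-0.2122, bond B=11.9672.
  t=1,j=1: stock 71.6800 → up 80.2816 (V=0.0000), down 53.7600 (V=1.0395). Price 0.2161; hedge Δ=-0.0392, bond B=3.0256.
  t=0,j=0: stock 64.0000 → up 71.6800 (V=0.2161), down 48.0000 (V=1.7829). Price 0.5335; hedge Δ=-0.0662, bond B=4.7682.
Check: Δ(0,0)·S0 + B(0,0) = 0.5335 = V0.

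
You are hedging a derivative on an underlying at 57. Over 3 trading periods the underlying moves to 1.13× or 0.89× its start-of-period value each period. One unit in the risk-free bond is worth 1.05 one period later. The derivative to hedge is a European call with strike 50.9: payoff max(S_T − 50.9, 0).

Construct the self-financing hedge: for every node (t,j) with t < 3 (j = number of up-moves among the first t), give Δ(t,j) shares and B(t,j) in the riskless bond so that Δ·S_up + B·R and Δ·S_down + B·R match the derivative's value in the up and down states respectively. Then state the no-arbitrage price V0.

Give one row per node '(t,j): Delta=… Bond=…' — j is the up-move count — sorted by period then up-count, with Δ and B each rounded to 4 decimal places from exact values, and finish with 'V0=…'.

(0,0): Delta=0.9210 Bond=-39.1263
(1,0): Delta=0.7206 Bond=-30.9121
(1,1): Delta=1.0000 Bond=-46.1678
(2,0): Delta=0.0110 Bond=-0.4208
(2,1): Delta=1.0000 Bond=-48.4762
(2,2): Delta=1.0000 Bond=-48.4762
V0=13.3735

The replicating-portfolio and risk-neutral prices coincide; use p* = (1.05−0.89)/(1.13−0.89) = 0.6667 for the latter.
At expiry t=3: V(3,0)=0.0000, V(3,1)=0.1192, V(3,2)=13.8771, V(3,3)=31.3451
(2,0): S=45.1497. Δ = (V_up−V_dn)/(S_up−S_dn) = (0.1192−0.0000)/(51.0192−40.1832) = 0.0110. V = [p*·0.1192 + (1−p*)·0.0000]/1.05 = 0.0757. B = V − Δ·S = -0.4208.
(2,1): S=57.3249. Δ = (V_up−V_dn)/(S_up−S_dn) = (13.8771−0.1192)/(64.7771−51.0192) = 1.0000. V = [p*·13.8771 + (1−p*)·0.1192]/1.05 = 8.8487. B = V − Δ·S = -48.4762.
(2,2): S=72.7833. Δ = (V_up−V_dn)/(S_up−S_dn) = (31.3451−13.8771)/(82.2451−64.7771) = 1.0000. V = [p*·31.3451 + (1−p*)·13.8771]/1.05 = 24.3071. B = V − Δ·S = -48.4762.
(1,0): S=50.7300. Δ = (V_up−V_dn)/(S_up−S_dn) = (8.8487−0.0757)/(57.3249−45.1497) = 0.7206. V = [p*·8.8487 + (1−p*)·0.0757]/1.05 = 5.6422. B = V − Δ·S = -30.9121.
(1,1): S=64.4100. Δ = (V_up−V_dn)/(S_up−S_dn) = (24.3071−8.8487)/(72.7833−57.3249) = 1.0000. V = [p*·24.3071 + (1−p*)·8.8487]/1.05 = 18.2422. B = V − Δ·S = -46.1678.
(0,0): S=57.0000. Δ = (V_up−V_dn)/(S_up−S_dn) = (18.2422−5.6422)/(64.4100−50.7300) = 0.9210. V = [p*·18.2422 + (1−p*)·5.6422]/1.05 = 13.3735. B = V − Δ·S = -39.1263.
Each (Δ,B) replicates both successor values, so the strategy is self-financing and V0 is arbitrage-free.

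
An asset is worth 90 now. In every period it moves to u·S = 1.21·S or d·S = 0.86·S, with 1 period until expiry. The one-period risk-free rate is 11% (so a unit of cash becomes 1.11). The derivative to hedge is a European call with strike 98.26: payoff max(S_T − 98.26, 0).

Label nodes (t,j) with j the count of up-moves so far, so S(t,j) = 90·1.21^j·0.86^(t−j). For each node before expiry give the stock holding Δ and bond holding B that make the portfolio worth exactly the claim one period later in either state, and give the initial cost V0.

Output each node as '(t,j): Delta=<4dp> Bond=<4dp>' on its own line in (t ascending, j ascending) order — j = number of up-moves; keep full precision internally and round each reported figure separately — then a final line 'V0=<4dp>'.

Under the risk-neutral measure, an up-move has probability p* = (R−d)/(u−d) = 0.7143 and values discount at R = 1.11.
Payoff layer (t=1): V(1,0)=0.0000, V(1,1)=10.6400
(0,0): S=90.0000. Δ = (V_up−V_dn)/(S_up−S_dn) = (10.6400−0.0000)/(108.9000−77.4000) = 0.3378. V = [p*·10.6400 + (1−p*)·0.0000]/1.11 = 6.8468. B = V − Δ·S = -23.5532.
The time-0 hedge costs 6.8468, which is the no-arbitrage price.

(0,0): Delta=0.3378 Bond=-23.5532
V0=6.8468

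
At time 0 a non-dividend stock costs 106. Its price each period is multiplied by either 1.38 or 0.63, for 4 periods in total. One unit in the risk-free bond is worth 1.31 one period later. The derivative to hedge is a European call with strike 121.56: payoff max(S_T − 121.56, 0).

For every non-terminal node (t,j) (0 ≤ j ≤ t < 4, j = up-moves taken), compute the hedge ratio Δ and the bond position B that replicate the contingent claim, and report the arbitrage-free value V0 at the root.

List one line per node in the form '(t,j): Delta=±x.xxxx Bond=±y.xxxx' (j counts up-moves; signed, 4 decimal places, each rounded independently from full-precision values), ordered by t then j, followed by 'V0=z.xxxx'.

(0,0): Delta=0.9408 Bond=-34.3058
(1,0): Delta=0.5159 Bond=-16.5689
(1,1): Delta=0.9607 Bond=-47.8613
(2,0): Delta=0.0000 Bond=0.0000
(2,1): Delta=0.5402 Bond=-23.9396
(2,2): Delta=0.9805 Bond=-66.6881
(3,0): Delta=0.0000 Bond=0.0000
(3,1): Delta=0.0000 Bond=0.0000
(3,2): Delta=0.5655 Bond=-34.5892
(3,3): Delta=1.0000 Bond=-92.7939
V0=65.4156

No-arbitrage ⇒ martingale measure with p* = (R−d)/(u−d) = 0.9067.
Terminal payoffs: V(4,0)=0.0000, V(4,1)=0.0000, V(4,2)=0.0000, V(4,3)=53.9426, V(4,4)=262.8744
(3,0): S=26.5050. Δ = (V_up−V_dn)/(S_up−S_dn) = (0.0000−0.0000)/(36.5769−16.6981) = 0.0000. V = [p*·0.0000 + (1−p*)·0.0000]/1.31 = 0.0000. B = V − Δ·S = 0.0000.
(3,1): S=58.0585. Δ = (V_up−V_dn)/(S_up−S_dn) = (0.0000−0.0000)/(80.1208−36.5769) = 0.0000. V = [p*·0.0000 + (1−p*)·0.0000]/1.31 = 0.0000. B = V − Δ·S = 0.0000.
(3,2): S=127.1758. Δ = (V_up−V_dn)/(S_up−S_dn) = (53.9426−0.0000)/(175.5026−80.1208) = 0.5655. V = [p*·53.9426 + (1−p*)·0.0000]/1.31 = 37.3344. B = V − Δ·S = -34.5892.
(3,3): S=278.5756. Δ = (V_up−V_dn)/(S_up−S_dn) = (262.8744−53.9426)/(384.4344−175.5026) = 1.0000. V = [p*·262.8744 + (1−p*)·53.9426]/1.31 = 185.7817. B = V − Δ·S = -92.7939.
(2,0): S=42.0714. Δ = (V_up−V_dn)/(S_up−S_dn) = (0.0000−0.0000)/(58.0585−26.5050) = 0.0000. V = [p*·0.0000 + (1−p*)·0.0000]/1.31 = 0.0000. B = V − Δ·S = 0.0000.
(2,1): S=92.1564. Δ = (V_up−V_dn)/(S_up−S_dn) = (37.3344−0.0000)/(127.1758−58.0585) = 0.5402. V = [p*·37.3344 + (1−p*)·0.0000]/1.31 = 25.8396. B = V − Δ·S = -23.9396.
(2,2): S=201.8664. Δ = (V_up−V_dn)/(S_up−S_dn) = (185.7817−37.3344)/(278.5756−127.1758) = 0.9805. V = [p*·185.7817 + (1−p*)·37.3344]/1.31 = 131.2417. B = V − Δ·S = -66.6881.
(1,0): S=66.7800. Δ = (V_up−V_dn)/(S_up−S_dn) = (25.8396−0.0000)/(92.1564−42.0714) = 0.5159. V = [p*·25.8396 + (1−p*)·0.0000]/1.31 = 17.8839. B = V − Δ·S = -16.5689.
(1,1): S=146.2800. Δ = (V_up−V_dn)/(S_up−S_dn) = (131.2417−25.8396)/(201.8664−92.1564) = 0.9607. V = [p*·131.2417 + (1−p*)·25.8396]/1.31 = 92.6749. B = V − Δ·S = -47.8613.
(0,0): S=106.0000. Δ = (V_up−V_dn)/(S_up−S_dn) = (92.6749−17.8839)/(146.2800−66.7800) = 0.9408. V = [p*·92.6749 + (1−p*)·17.8839]/1.31 = 65.4156. B = V − Δ·S = -34.3058.
Root portfolio cost Δ·106+B reproduces V0=65.4156.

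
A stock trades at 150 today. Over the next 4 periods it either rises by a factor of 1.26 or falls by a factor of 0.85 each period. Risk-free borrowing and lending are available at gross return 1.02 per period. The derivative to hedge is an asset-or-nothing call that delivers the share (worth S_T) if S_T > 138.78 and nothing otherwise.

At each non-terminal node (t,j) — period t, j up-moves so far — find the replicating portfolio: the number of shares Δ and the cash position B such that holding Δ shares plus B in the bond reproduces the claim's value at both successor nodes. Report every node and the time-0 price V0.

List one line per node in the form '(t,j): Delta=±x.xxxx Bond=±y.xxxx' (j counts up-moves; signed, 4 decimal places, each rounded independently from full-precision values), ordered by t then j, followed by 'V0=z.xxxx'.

(0,0): Delta=1.6420 Bond=-140.4577
(1,0): Delta=1.7980 Bond=-163.1651
(1,1): Delta=1.4933 Bond=-115.1753
(2,0): Delta=1.5741 Bond=-142.1576
(2,1): Delta=2.0113 Bond=-200.6930
(2,2): Delta=1.0000 Bond=0.0000
(3,0): Delta=0.0000 Bond=0.0000
(3,1): Delta=3.0732 Bond=-349.7076
(3,2): Delta=1.0000 Bond=0.0000
(3,3): Delta=1.0000 Bond=0.0000
V0=105.8349

Since d<R<u, set p* = (R−d)/(u−d) = 0.4146; price each node as the discounted p*-expectation of its children.
Terminal values V(4,·): V(4,0)=0.0000, V(4,1)=0.0000, V(4,2)=172.0562, V(4,3)=255.0479, V(4,4)=378.0711
  t=3,j=0: stock 92.1187 → up 116.0696 (V=0.0000), down 78.3009 (V=0.0000). Price 0.0000; hedge Δ=0.0000, bond B=0.0000.
  t=3,j=1: stock 136.5525 → up 172.0561 (V=172.0562), down 116.0696 (V=0.0000). Price 69.9415; hedge Δ=3.0732, bond B=-349.7076.
  t=3,j=2: stock 202.4190 → up 255.0479 (V=255.0479), down 172.0562 (V=172.0562). Price 202.4190; hedge Δ=1.0000, bond B=0.0000.
  t=3,j=3: stock 300.0564 → up 378.0711 (V=378.0711), down 255.0479 (V=255.0479). Price 300.0564; hedge Δ=1.0000, bond B=0.0000.
  t=2,j=0: stock 108.3750 → up 136.5525 (V=69.9415), down 92.1187 (V=0.0000). Price 28.4315; hedge Δ=1.5741, bond B=-142.1576.
  t=2,j=1: stock 160.6500 → up 202.4190 (V=202.4190), down 136.5525 (V=69.9415). Price 122.4228; hedge Δ=2.0113, bond B=-200.6930.
  t=2,j=2: stock 238.1400 → up 300.0564 (V=300.0564), down 202.4190 (V=202.4190). Price 238.1400; hedge Δ=1.0000, bond B=0.0000.
  t=1,j=0: stock 127.5000 → up 160.6500 (V=122.4228), down 108.3750 (V=28.4315). Price 66.0819; hedge Δ=1.7980, bond B=-163.1651.
  t=1,j=1: stock 189.0000 → up 238.1400 (V=238.1400), down 160.6500 (V=122.4228). Price 167.0618; hedge Δ=1.4933, bond B=-115.1753.
  t=0,j=0: stock 150.0000 → up 189.0000 (V=167.0618), down 127.5000 (V=66.0819). Price 105.8349; hedge Δ=1.6420, bond B=-140.4577.
Each (Δ,B) replicates both successor values, so the strategy is self-financing and V0 is arbitrage-free.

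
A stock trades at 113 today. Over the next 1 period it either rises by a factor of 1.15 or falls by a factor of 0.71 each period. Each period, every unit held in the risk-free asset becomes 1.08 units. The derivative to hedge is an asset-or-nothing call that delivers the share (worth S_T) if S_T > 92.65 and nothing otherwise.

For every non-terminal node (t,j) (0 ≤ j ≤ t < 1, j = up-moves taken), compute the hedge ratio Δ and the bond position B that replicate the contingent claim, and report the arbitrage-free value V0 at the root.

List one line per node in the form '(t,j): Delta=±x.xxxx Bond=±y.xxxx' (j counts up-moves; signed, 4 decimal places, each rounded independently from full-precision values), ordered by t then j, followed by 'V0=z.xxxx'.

(0,0): Delta=2.6136 Bond=-194.1593
V0=101.1816

Under the risk-neutral measure, an up-move has probability p* = (R−d)/(u−d) = 0.8409 and values discount at R = 1.08.
Payoff layer (t=1): V(1,0)=0.0000, V(1,1)=129.9500
  t=0,j=0: stock 113.0000 → up 129.9500 (V=129.9500), down 80.2300 (V=0.0000). Price 101.1816; hedge Δ=2.6136, bond B=-194.1593.
Root portfolio cost Δ·113+B reproduces V0=101.1816.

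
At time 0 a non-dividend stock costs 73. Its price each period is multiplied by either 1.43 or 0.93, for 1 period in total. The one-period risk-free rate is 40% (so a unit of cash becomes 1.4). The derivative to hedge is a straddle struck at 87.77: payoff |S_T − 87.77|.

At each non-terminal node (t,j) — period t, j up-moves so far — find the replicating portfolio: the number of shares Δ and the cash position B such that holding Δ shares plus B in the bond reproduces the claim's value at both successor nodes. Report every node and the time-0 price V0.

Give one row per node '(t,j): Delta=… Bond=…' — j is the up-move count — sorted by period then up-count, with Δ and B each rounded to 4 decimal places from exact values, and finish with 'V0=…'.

(0,0): Delta=-0.0893 Bond=18.5311
V0=12.0111

The replicating-portfolio and risk-neutral prices coincide; use p* = (1.4−0.93)/(1.43−0.93) = 0.9400 for the latter.
At expiry t=1: V(1,0)=19.8800, V(1,1)=16.6200
(0,0): S=73.0000. Δ = (V_up−V_dn)/(S_up−S_dn) = (16.6200−19.8800)/(104.3900−67.8900) = -0.0893. V = [p*·16.6200 + (1−p*)·19.8800]/1.4 = 12.0111. B = V − Δ·S = 18.5311.
The time-0 hedge costs 12.0111, which is the no-arbitrage price.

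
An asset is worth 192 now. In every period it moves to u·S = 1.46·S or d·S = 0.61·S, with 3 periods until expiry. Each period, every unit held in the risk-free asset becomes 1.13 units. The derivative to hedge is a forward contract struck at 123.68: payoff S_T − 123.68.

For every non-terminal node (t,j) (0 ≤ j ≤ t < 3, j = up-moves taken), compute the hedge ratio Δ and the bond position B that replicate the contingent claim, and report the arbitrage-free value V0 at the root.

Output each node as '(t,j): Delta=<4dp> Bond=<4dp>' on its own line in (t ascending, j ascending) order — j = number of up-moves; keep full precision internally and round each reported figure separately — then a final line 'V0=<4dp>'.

(0,0): Delta=1.0000 Bond=-85.7164
(1,0): Delta=1.0000 Bond=-96.8596
(1,1): Delta=1.0000 Bond=-96.8596
(2,0): Delta=1.0000 Bond=-109.4513
(2,1): Delta=1.0000 Bond=-109.4513
(2,2): Delta=1.0000 Bond=-109.4513
V0=106.2836

Since d<R<u, set p* = (R−d)/(u−d) = 0.6118; price each node as the discounted p*-expectation of its children.
At expiry t=3: V(3,0)=-80.0996, V(3,1)=-19.3729, V(3,2)=125.9730, V(3,3)=473.8501
(2,0): S=71.4432. Δ = (V_up−V_dn)/(S_up−S_dn) = (-19.3729−-80.0996)/(104.3071−43.5804) = 1.0000. V = [p*·-19.3729 + (1−p*)·-80.0996]/1.13 = -38.0081. B = V − Δ·S = -109.4513.
(2,1): S=170.9952. Δ = (V_up−V_dn)/(S_up−S_dn) = (125.9730−-19.3729)/(249.6530−104.3071) = 1.0000. V = [p*·125.9730 + (1−p*)·-19.3729]/1.13 = 61.5439. B = V − Δ·S = -109.4513.
(2,2): S=409.2672. Δ = (V_up−V_dn)/(S_up−S_dn) = (473.8501−125.9730)/(597.5301−249.6530) = 1.0000. V = [p*·473.8501 + (1−p*)·125.9730]/1.13 = 299.8159. B = V − Δ·S = -109.4513.
(1,0): S=117.1200. Δ = (V_up−V_dn)/(S_up−S_dn) = (61.5439−-38.0081)/(170.9952−71.4432) = 1.0000. V = [p*·61.5439 + (1−p*)·-38.0081]/1.13 = 20.2604. B = V − Δ·S = -96.8596.
(1,1): S=280.3200. Δ = (V_up−V_dn)/(S_up−S_dn) = (299.8159−61.5439)/(409.2672−170.9952) = 1.0000. V = [p*·299.8159 + (1−p*)·61.5439]/1.13 = 183.4604. B = V − Δ·S = -96.8596.
(0,0): S=192.0000. Δ = (V_up−V_dn)/(S_up−S_dn) = (183.4604−20.2604)/(280.3200−117.1200) = 1.0000. V = [p*·183.4604 + (1−p*)·20.2604]/1.13 = 106.2836. B = V − Δ·S = -85.7164.
The time-0 hedge costs 106.2836, which is the no-arbitrage price.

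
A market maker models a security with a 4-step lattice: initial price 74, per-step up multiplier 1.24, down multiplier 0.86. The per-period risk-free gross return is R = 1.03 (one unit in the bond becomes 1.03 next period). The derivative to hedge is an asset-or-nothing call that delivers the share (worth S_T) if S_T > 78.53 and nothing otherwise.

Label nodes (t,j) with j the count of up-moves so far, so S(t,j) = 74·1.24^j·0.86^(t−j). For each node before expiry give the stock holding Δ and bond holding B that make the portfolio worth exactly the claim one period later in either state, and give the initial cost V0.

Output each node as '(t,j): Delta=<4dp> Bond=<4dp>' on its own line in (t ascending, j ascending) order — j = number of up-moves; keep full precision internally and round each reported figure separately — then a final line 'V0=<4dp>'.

Risk-neutral probability p* = (R−d)/(u−d) = (1.03−0.86)/(1.24−0.86) = 0.4474.
Terminal payoffs: V(4,0)=0.0000, V(4,1)=0.0000, V(4,2)=84.1535, V(4,3)=121.3376, V(4,4)=174.9518
Node (3,0) S=47.0681: V=(p*·0.0000+(1−p*)·0.0000)/1.03=0.0000; Δ=(0.0000−0.0000)/(58.3645−40.4786)=0.0000; B=V−Δ·S=0.0000
Node (3,1) S=67.8657: V=(p*·84.1535+(1−p*)·0.0000)/1.03=36.5511; Δ=(84.1535−0.0000)/(84.1535−58.3645)=3.2632; B=V−Δ·S=-184.9054
Node (3,2) S=97.8529: V=(p*·121.3376+(1−p*)·84.1535)/1.03=97.8529; Δ=(121.3376−84.1535)/(121.3376−84.1535)=1.0000; B=V−Δ·S=0.0000
Node (3,3) S=141.0902: V=(p*·174.9518+(1−p*)·121.3376)/1.03=141.0902; Δ=(174.9518−121.3376)/(174.9518−121.3376)=1.0000; B=V−Δ·S=0.0000
Node (2,0) S=54.7304: V=(p*·36.5511+(1−p*)·0.0000)/1.03=15.8755; Δ=(36.5511−0.0000)/(67.8657−47.0681)=1.7575; B=V−Δ·S=-80.3115
Node (2,1) S=78.9136: V=(p*·97.8529+(1−p*)·36.5511)/1.03=62.1122; Δ=(97.8529−36.5511)/(97.8529−67.8657)=2.0443; B=V−Δ·S=-99.2083
Node (2,2) S=113.7824: V=(p*·141.0902+(1−p*)·97.8529)/1.03=113.7824; Δ=(141.0902−97.8529)/(141.0902−97.8529)=1.0000; B=V−Δ·S=0.0000
Node (1,0) S=63.6400: V=(p*·62.1122+(1−p*)·15.8755)/1.03=35.4955; Δ=(62.1122−15.8755)/(78.9136−54.7304)=1.9119; B=V−Δ·S=-86.1799
Node (1,1) S=91.7600: V=(p*·113.7824+(1−p*)·62.1122)/1.03=82.7454; Δ=(113.7824−62.1122)/(113.7824−78.9136)=1.4818; B=V−Δ·S=-53.2288
Node (0,0) S=74.0000: V=(p*·82.7454+(1−p*)·35.4955)/1.03=54.9841; Δ=(82.7454−35.4955)/(91.7600−63.6400)=1.6803; B=V−Δ·S=-69.3579
Check: Δ(0,0)·S0 + B(0,0) = 54.9841 = V0.

(0,0): Delta=1.6803 Bond=-69.3579
(1,0): Delta=1.9119 Bond=-86.1799
(1,1): Delta=1.4818 Bond=-53.2288
(2,0): Delta=1.7575 Bond=-80.3115
(2,1): Delta=2.0443 Bond=-99.2083
(2,2): Delta=1.0000 Bond=0.0000
(3,0): Delta=0.0000 Bond=0.0000
(3,1): Delta=3.2632 Bond=-184.9054
(3,2): Delta=1.0000 Bond=0.0000
(3,3): Delta=1.0000 Bond=0.0000
V0=54.9841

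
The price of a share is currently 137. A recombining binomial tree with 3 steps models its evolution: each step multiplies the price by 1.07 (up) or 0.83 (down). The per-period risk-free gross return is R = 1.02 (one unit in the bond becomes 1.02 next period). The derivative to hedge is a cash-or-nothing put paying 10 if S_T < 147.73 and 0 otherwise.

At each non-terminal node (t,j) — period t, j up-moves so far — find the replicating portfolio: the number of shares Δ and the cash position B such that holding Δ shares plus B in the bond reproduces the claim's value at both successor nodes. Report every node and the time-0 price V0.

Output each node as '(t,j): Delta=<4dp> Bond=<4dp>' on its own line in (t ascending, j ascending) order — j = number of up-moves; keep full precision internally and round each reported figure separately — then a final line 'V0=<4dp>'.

No-arbitrage ⇒ martingale measure with p* = (R−d)/(u−d) = 0.7917.
At expiry t=3: V(3,0)=10.0000, V(3,1)=10.0000, V(3,2)=10.0000, V(3,3)=0.0000
Node (2,0) S=94.3793: V=(p*·10.0000+(1−p*)·10.0000)/1.02=9.8039; Δ=(10.0000−10.0000)/(100.9859−78.3348)=0.0000; B=V−Δ·S=9.8039
Node (2,1) S=121.6697: V=(p*·10.0000+(1−p*)·10.0000)/1.02=9.8039; Δ=(10.0000−10.0000)/(130.1866−100.9859)=0.0000; B=V−Δ·S=9.8039
Node (2,2) S=156.8513: V=(p*·0.0000+(1−p*)·10.0000)/1.02=2.0425; Δ=(0.0000−10.0000)/(167.8309−130.1866)=-0.2656; B=V−Δ·S=43.7092
Node (1,0) S=113.7100: V=(p*·9.8039+(1−p*)·9.8039)/1.02=9.6117; Δ=(9.8039−9.8039)/(121.6697−94.3793)=0.0000; B=V−Δ·S=9.6117
Node (1,1) S=146.5900: V=(p*·2.0425+(1−p*)·9.8039)/1.02=3.5877; Δ=(2.0425−9.8039)/(156.8513−121.6697)=-0.2206; B=V−Δ·S=35.9270
Node (0,0) S=137.0000: V=(p*·3.5877+(1−p*)·9.6117)/1.02=4.7477; Δ=(3.5877−9.6117)/(146.5900−113.7100)=-0.1832; B=V−Δ·S=29.8477
Root portfolio cost Δ·137+B reproduces V0=4.7477.

(0,0): Delta=-0.1832 Bond=29.8477
(1,0): Delta=0.0000 Bond=9.6117
(1,1): Delta=-0.2206 Bond=35.9270
(2,0): Delta=0.0000 Bond=9.8039
(2,1): Delta=0.0000 Bond=9.8039
(2,2): Delta=-0.2656 Bond=43.7092
V0=4.7477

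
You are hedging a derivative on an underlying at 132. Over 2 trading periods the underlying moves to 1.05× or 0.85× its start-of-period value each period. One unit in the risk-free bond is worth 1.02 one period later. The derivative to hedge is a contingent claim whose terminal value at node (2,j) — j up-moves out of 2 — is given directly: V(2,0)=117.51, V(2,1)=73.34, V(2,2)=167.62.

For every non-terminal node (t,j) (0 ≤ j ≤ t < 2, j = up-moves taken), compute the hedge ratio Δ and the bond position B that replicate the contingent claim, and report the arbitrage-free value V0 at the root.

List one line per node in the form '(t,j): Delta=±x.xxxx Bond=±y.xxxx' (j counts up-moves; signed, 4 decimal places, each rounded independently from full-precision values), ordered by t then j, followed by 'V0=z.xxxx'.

(0,0): Delta=2.7300 Bond=-223.4358
(1,0): Delta=-1.9684 Bond=299.2475
(1,1): Delta=3.4012 Bond=-320.9314
V0=136.9196

Under the risk-neutral measure, an up-move has probability p* = (R−d)/(u−d) = 0.8500 and values discount at R = 1.02.
Payoff layer (t=2): V(2,0)=117.5100, V(2,1)=73.3400, V(2,2)=167.6200
(1,0): S=112.2000. Δ = (V_up−V_dn)/(S_up−S_dn) = (73.3400−117.5100)/(117.8100−95.3700) = -1.9684. V = [p*·73.3400 + (1−p*)·117.5100]/1.02 = 78.3975. B = V − Δ·S = 299.2475.
(1,1): S=138.6000. Δ = (V_up−V_dn)/(S_up−S_dn) = (167.6200−73.3400)/(145.5300−117.8100) = 3.4012. V = [p*·167.6200 + (1−p*)·73.3400]/1.02 = 150.4686. B = V − Δ·S = -320.9314.
(0,0): S=132.0000. Δ = (V_up−V_dn)/(S_up−S_dn) = (150.4686−78.3975)/(138.6000−112.2000) = 2.7300. V = [p*·150.4686 + (1−p*)·78.3975]/1.02 = 136.9196. B = V − Δ·S = -223.4358.
Self-financing check: at every node Δ·S+B equals the discounted successor values.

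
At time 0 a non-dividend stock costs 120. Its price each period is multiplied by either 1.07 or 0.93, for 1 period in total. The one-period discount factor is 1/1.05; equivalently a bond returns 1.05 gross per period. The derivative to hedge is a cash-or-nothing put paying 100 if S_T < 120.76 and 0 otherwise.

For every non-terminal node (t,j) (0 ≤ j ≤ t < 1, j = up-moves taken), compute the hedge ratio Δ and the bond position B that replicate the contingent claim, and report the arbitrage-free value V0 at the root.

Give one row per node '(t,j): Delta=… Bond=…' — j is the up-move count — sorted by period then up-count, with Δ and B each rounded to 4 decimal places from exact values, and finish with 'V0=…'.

Since d<R<u, set p* = (R−d)/(u−d) = 0.8571; price each node as the discounted p*-expectation of its children.
Payoff layer (t=1): V(1,0)=100.0000, V(1,1)=0.0000
(0,0): S=120.0000. Δ = (V_up−V_dn)/(S_up−S_dn) = (0.0000−100.0000)/(128.4000−111.6000) = -5.9524. V = [p*·0.0000 + (1−p*)·100.0000]/1.05 = 13.6054. B = V − Δ·S = 727.8912.
The time-0 hedge costs 13.6054, which is the no-arbitrage price.

(0,0): Delta=-5.9524 Bond=727.8912
V0=13.6054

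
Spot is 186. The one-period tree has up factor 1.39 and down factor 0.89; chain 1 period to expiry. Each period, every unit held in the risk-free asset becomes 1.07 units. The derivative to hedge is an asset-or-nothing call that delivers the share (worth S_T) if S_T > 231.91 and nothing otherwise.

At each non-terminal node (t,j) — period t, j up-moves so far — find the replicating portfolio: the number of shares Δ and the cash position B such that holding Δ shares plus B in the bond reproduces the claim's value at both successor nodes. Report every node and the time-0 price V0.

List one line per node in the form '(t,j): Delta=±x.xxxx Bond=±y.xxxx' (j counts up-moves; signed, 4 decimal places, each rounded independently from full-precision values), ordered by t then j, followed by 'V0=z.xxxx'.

(0,0): Delta=2.7800 Bond=-430.0946
V0=86.9854

No-arbitrage ⇒ martingale measure with p* = (R−d)/(u−d) = 0.3600.
Payoff layer (t=1): V(1,0)=0.0000, V(1,1)=258.5400
(0,0): S=186.0000. Δ = (V_up−V_dn)/(S_up−S_dn) = (258.5400−0.0000)/(258.5400−165.5400) = 2.7800. V = [p*·258.5400 + (1−p*)·0.0000]/1.07 = 86.9854. B = V − Δ·S = -430.0946.
Each (Δ,B) replicates both successor values, so the strategy is self-financing and V0 is arbitrage-free.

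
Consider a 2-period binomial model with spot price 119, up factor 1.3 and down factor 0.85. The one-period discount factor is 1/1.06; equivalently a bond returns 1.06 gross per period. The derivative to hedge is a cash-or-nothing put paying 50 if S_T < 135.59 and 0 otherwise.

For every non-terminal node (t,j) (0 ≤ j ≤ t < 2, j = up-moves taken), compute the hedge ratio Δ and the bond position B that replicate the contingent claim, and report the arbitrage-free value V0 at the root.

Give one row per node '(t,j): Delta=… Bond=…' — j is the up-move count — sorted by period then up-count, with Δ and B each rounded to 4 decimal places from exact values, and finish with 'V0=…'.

(0,0): Delta=-0.4111 Bond=83.7256
(1,0): Delta=0.0000 Bond=47.1698
(1,1): Delta=-0.7182 Bond=136.2683
V0=34.8087

Under the risk-neutral measure, an up-move has probability p* = (R−d)/(u−d) = 0.4667 and values discount at R = 1.06.
Terminal payoffs: V(2,0)=50.0000, V(2,1)=50.0000, V(2,2)=0.0000
(1,0): S=101.1500. Δ = (V_up−V_dn)/(S_up−S_dn) = (50.0000−50.0000)/(131.4950−85.9775) = 0.0000. V = [p*·50.0000 + (1−p*)·50.0000]/1.06 = 47.1698. B = V − Δ·S = 47.1698.
(1,1): S=154.7000. Δ = (V_up−V_dn)/(S_up−S_dn) = (0.0000−50.0000)/(201.1100−131.4950) = -0.7182. V = [p*·0.0000 + (1−p*)·50.0000]/1.06 = 25.1572. B = V − Δ·S = 136.2683.
(0,0): S=119.0000. Δ = (V_up−V_dn)/(S_up−S_dn) = (25.1572−47.1698)/(154.7000−101.1500) = -0.4111. V = [p*·25.1572 + (1−p*)·47.1698]/1.06 = 34.8087. B = V − Δ·S = 83.7256.
Each (Δ,B) replicates both successor values, so the strategy is self-financing and V0 is arbitrage-free.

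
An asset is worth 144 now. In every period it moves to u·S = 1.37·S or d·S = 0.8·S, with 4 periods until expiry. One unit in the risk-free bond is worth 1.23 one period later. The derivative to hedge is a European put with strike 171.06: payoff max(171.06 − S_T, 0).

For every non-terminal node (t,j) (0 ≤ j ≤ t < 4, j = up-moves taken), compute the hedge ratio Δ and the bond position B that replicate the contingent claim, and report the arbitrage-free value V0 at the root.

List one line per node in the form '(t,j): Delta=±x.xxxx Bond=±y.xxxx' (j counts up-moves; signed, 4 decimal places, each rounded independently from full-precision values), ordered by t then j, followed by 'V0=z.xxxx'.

(0,0): Delta=-0.0667 Bond=11.1505
(1,0): Delta=-0.2868 Bond=39.0753
(1,1): Delta=-0.0248 Bond=5.4583
(2,0): Delta=-0.9776 Bond=111.7274
(2,1): Delta=-0.1555 Bond=27.3346
(2,2): Delta=0.0000 Bond=0.0000
(3,0): Delta=-1.0000 Bond=139.0732
(3,1): Delta=-0.9734 Bond=136.8879
(3,2): Delta=0.0000 Bond=0.0000
(3,3): Delta=0.0000 Bond=0.0000
V0=1.5466

Since d<R<u, set p* = (R−d)/(u−d) = 0.7544; price each node as the discounted p*-expectation of its children.
Terminal values V(4,·): V(4,0)=112.0776, V(4,1)=70.0526, V(4,2)=0.0000, V(4,3)=0.0000, V(4,4)=0.0000
  t=3,j=0: stock 73.7280 → up 101.0074 (V=70.0526), down 58.9824 (V=112.0776). Price 65.3452; hedge Δ=-1.0000, bond B=139.0732.
  t=3,j=1: stock 126.2592 → up 172.9751 (V=0.0000), down 101.0074 (V=70.0526). Price 13.9885; hedge Δ=-0.9734, bond B=136.8879.
  t=3,j=2: stock 216.2189 → up 296.2199 (V=0.0000), down 172.9751 (V=0.0000). Price 0.0000; hedge Δ=0.0000, bond B=0.0000.
  t=3,j=3: stock 370.2748 → up 507.2765 (V=0.0000), down 296.2199 (V=0.0000). Price 0.0000; hedge Δ=0.0000, bond B=0.0000.
  t=2,j=0: stock 92.1600 → up 126.2592 (V=13.9885), down 73.7280 (V=65.3452). Price 21.6280; hedge Δ=-0.9776, bond B=111.7274.
  t=2,j=1: stock 157.8240 → up 216.2189 (V=0.0000), down 126.2592 (V=13.9885). Price 2.7933; hedge Δ=-0.1555, bond B=27.3346.
  t=2,j=2: stock 270.2736 → up 370.2748 (V=0.0000), down 216.2189 (V=0.0000). Price 0.0000; hedge Δ=0.0000, bond B=0.0000.
  t=1,j=0: stock 115.2000 → up 157.8240 (V=2.7933), down 92.1600 (V=21.6280). Price 6.0320; hedge Δ=-0.2868, bond B=39.0753.
  t=1,j=1: stock 197.2800 → up 270.2736 (V=0.0000), down 157.8240 (V=2.7933). Price 0.5578; hedge Δ=-0.0248, bond B=5.4583.
  t=0,j=0: stock 144.0000 → up 197.2800 (V=0.5578), down 115.2000 (V=6.0320). Price 1.5466; hedge Δ=-0.0667, bond B=11.1505.
The time-0 hedge costs 1.5466, which is the no-arbitrage price.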